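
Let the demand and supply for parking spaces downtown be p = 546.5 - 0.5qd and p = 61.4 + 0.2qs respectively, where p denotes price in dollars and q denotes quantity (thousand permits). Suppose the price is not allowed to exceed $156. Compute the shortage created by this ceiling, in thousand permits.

Rearranging demand gives qd = 1093 - 2p; rearranging supply gives qs = 5p - 307. Setting quantity demanded equal to quantity supplied, 1093 - 2p = 5p - 307, gives p* = 200 and q* = 693.
The ceiling of 156 is below the equilibrium price 200, so it binds.
At p = 156: qd = 1093 - 2·156 = 781 and qs = 5·156 - 307 = 473.
Shortage = qd - qs = 781 - 473 = 308.

308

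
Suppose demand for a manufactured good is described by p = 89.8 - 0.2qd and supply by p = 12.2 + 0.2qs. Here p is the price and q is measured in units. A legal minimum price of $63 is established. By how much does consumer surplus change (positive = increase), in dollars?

Rearranging demand gives qd = 449 - 5p; rearranging supply gives qs = 5p - 61. Without the control the market clears where 449 - 5p = 5p - 61, i.e. p* = 51 and q* = 194.
The floor of 63 is above the equilibrium price 51, so it binds.
At p = 63: qd = 449 - 5·63 = 134 and qs = 5·63 - 61 = 254.
Consumer surplus without the control is ½ · (89.8 - 51) · 194 = 3763.6.
With the floor, consumers buy 134 units at 63, so CS = ½ · (89.8 - 63) · 134 = 1795.6.
Change in consumer surplus = 1795.6 - 3763.6 = -1968.

-1968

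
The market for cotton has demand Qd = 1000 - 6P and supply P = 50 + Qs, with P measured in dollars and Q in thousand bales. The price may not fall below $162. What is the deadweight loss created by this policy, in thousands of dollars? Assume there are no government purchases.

3024

Rearranging supply gives Qs = P - 50. Equilibrium: 1000 - 6P = P - 50, so 1050 = 7P and P* = 150, Q* = 100.
The floor of 162 is above the equilibrium price 150, so it binds.
At P = 162: Qd = 1000 - 6·162 = 28 and Qs = 162 - 50 = 112.
Quantity traded falls to 28. At Q = 28 the demand price is (1000 - 28)/6 = 162 and the supply price is 50 + 28 = 78.
Deadweight loss = ½ · (162 - 78) · (100 - 28) = ½ · 84 · 72 = 3024.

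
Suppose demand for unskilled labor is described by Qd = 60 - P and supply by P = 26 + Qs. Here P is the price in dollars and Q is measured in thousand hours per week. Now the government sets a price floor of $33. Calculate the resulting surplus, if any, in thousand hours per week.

Rearranging supply gives Qs = P - 26. Equilibrium: 60 - P = P - 26, so 86 = 2P and P* = 43, Q* = 17.
Since 33 is below P* = 43, the floor does not bind and the free-market outcome prevails.
Since the control does not bind, there is no surplus.

0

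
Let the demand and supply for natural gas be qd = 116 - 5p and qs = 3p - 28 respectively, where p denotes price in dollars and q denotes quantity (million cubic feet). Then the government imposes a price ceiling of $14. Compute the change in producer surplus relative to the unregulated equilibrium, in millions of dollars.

-80

In a free market, 116 - 5p = 3p - 28 gives the equilibrium p* = 18, q* = 26.
The ceiling of 14 is below the equilibrium price 18, so it binds.
At p = 14: qd = 116 - 5·14 = 46 and qs = 3·14 - 28 = 14.
Producer surplus without the control is ½ · (18 - 28/3) · 26 = 338/3.
With the ceiling, producers sell 14 units at 14, so PS = ½ · (14 - 28/3) · 14 = 98/3.
Change in producer surplus = 98/3 - 338/3 = -80.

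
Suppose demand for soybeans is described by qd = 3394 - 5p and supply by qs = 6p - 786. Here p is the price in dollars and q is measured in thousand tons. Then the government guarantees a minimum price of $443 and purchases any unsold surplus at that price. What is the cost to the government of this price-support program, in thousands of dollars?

306999

In a free market, 3394 - 5p = 6p - 786 gives the equilibrium p* = 380, q* = 1494.
Since 443 > 380, the floor is binding.
At p = 443: qd = 3394 - 5·443 = 1179 and qs = 6·443 - 786 = 1872.
Surplus = qs - qd = 693.
Government expenditure = surplus × support price = 693 × 443 = 306999.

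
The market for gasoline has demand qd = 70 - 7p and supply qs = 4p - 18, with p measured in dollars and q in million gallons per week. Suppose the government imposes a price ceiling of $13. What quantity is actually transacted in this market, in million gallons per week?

14

In a free market, 70 - 7p = 4p - 18 gives the equilibrium p* = 8, q* = 14.
The ceiling of 13 is above the equilibrium price 8, so it is not binding; the market clears at p* = 8, q* = 14.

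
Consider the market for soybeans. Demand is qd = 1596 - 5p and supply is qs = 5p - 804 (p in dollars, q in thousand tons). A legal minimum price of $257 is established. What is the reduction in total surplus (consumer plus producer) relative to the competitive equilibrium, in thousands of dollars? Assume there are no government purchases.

In a free market, 1596 - 5p = 5p - 804 gives the equilibrium p* = 240, q* = 396.
Because the floor (257) lies above the market-clearing price, it is binding.
At p = 257: qd = 1596 - 5·257 = 311 and qs = 5·257 - 804 = 481.
Quantity traded falls to 311. At q = 311 the demand price is (1596 - 311)/5 = 257 and the supply price is (804 + 311)/5 = 223.
Deadweight loss = ½ · (257 - 223) · (396 - 311) = ½ · 34 · 85 = 1445.

1445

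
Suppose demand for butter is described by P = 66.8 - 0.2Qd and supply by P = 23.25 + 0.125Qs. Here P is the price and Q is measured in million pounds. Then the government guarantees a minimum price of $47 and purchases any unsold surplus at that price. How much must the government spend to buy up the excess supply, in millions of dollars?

4277

Rearranging demand gives Qd = 334 - 5P; rearranging supply gives Qs = 8P - 186. Equilibrium: 334 - 5P = 8P - 186, so 520 = 13P and P* = 40, Q* = 134.
Because the floor (47) lies above the market-clearing price, it is binding.
At P = 47: Qd = 334 - 5·47 = 99 and Qs = 8·47 - 186 = 190.
Surplus = Qs - Qd = 91.
Government expenditure = surplus × support price = 91 × 47 = 4277.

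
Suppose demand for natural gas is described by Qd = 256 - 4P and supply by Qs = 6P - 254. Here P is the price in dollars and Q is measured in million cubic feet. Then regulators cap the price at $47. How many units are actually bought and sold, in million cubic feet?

In a free market, 256 - 4P = 6P - 254 gives the equilibrium P* = 51, Q* = 52.
Since 47 < 51, the ceiling is binding.
At P = 47: Qd = 256 - 4·47 = 68 and Qs = 6·47 - 254 = 28.
The quantity actually transacted is the short side, supply: 28.

28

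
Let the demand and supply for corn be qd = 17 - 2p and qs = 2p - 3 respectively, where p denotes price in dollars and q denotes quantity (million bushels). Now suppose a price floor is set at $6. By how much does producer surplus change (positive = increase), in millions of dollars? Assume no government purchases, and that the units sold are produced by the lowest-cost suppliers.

Without the control the market clears where 17 - 2p = 2p - 3, i.e. p* = 5 and q* = 7.
Since 6 > 5, the floor is binding.
At p = 6: qd = 17 - 2·6 = 5 and qs = 2·6 - 3 = 9.
Producer surplus without the control is ½ · (5 - 1.5) · 7 = 12.25.
With the floor, 5 units are sold at 6. The supply price at q = 5 is 4, so PS = ½ · [(6 - 1.5) + (6 - 4)] · 5 = 16.25.
Change in producer surplus = 16.25 - 12.25 = 4.

4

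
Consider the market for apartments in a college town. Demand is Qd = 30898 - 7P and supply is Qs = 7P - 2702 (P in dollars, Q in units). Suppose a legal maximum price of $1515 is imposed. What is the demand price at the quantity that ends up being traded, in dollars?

Equilibrium: 30898 - 7P = 7P - 2702, so 33600 = 14P and P* = 2400, Q* = 14098.
The ceiling of 1515 is below the equilibrium price 2400, so it binds.
At P = 1515: Qd = 30898 - 7·1515 = 20293 and Qs = 7·1515 - 2702 = 7903.
Only 7903 units reach the market. On the demand curve, the marginal buyer's willingness to pay at Q = 7903 is (30898 - 7903)/7 = 3285.

3285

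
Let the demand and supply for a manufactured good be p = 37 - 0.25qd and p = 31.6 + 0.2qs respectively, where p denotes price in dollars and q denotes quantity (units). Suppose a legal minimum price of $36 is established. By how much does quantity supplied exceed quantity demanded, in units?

18

Rearranging demand gives qd = 148 - 4p; rearranging supply gives qs = 5p - 158. Without the control the market clears where 148 - 4p = 5p - 158, i.e. p* = 34 and q* = 12.
Since 36 > 34, the floor is binding.
At p = 36: qd = 148 - 4·36 = 4 and qs = 5·36 - 158 = 22.
Surplus = qs - qd = 22 - 4 = 18.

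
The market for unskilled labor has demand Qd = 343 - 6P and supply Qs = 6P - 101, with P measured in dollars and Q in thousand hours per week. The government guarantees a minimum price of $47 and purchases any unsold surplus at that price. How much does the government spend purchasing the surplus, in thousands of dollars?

5640

Equilibrium: 343 - 6P = 6P - 101, so 444 = 12P and P* = 37, Q* = 121.
The floor of 47 is above the equilibrium price 37, so it binds.
At P = 47: Qd = 343 - 6·47 = 61 and Qs = 6·47 - 101 = 181.
Surplus = Qs - Qd = 120.
Government expenditure = surplus × support price = 120 × 47 = 5640.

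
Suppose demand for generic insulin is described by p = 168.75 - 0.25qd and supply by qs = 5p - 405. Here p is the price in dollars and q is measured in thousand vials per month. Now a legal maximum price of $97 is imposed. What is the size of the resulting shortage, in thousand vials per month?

Rearranging demand gives qd = 675 - 4p. Without the control the market clears where 675 - 4p = 5p - 405, i.e. p* = 120 and q* = 195.
Since 97 < 120, the ceiling is binding.
At p = 97: qd = 675 - 4·97 = 287 and qs = 5·97 - 405 = 80.
Shortage = qd - qs = 287 - 80 = 207.

207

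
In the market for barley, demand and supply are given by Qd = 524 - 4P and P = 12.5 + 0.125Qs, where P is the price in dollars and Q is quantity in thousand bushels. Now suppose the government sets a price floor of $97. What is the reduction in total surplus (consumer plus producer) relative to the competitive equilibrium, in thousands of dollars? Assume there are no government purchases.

6075

Rearranging supply gives Qs = 8P - 100. In a free market, 524 - 4P = 8P - 100 gives the equilibrium P* = 52, Q* = 316.
Since 97 > 52, the floor is binding.
At P = 97: Qd = 524 - 4·97 = 136 and Qs = 8·97 - 100 = 676.
Quantity traded falls to 136. At Q = 136 the demand price is (524 - 136)/4 = 97 and the supply price is (100 + 136)/8 = 29.5.
Deadweight loss = ½ · (97 - 29.5) · (316 - 136) = ½ · 67.5 · 180 = 6075.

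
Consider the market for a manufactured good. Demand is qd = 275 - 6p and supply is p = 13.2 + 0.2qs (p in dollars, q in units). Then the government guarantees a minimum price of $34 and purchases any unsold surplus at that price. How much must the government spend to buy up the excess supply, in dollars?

1122

Rearranging supply gives qs = 5p - 66. Equilibrium: 275 - 6p = 5p - 66, so 341 = 11p and p* = 31, q* = 89.
The floor of 34 is above the equilibrium price 31, so it binds.
At p = 34: qd = 275 - 6·34 = 71 and qs = 5·34 - 66 = 104.
Surplus = qs - qd = 33.
Government expenditure = surplus × support price = 33 × 34 = 1122.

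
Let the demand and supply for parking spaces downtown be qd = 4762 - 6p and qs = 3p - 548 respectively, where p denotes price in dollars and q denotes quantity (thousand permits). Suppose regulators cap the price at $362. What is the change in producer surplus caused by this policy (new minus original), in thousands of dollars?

-200640

Equilibrium: 4762 - 6p = 3p - 548, so 5310 = 9p and p* = 590, q* = 1222.
Since 362 < 590, the ceiling is binding.
At p = 362: qd = 4762 - 6·362 = 2590 and qs = 3·362 - 548 = 538.
Producer surplus without the control is ½ · (590 - 548/3) · 1222 = 746642/3.
With the ceiling, producers sell 538 units at 362, so PS = ½ · (362 - 548/3) · 538 = 144722/3.
Change in producer surplus = 144722/3 - 746642/3 = -200640.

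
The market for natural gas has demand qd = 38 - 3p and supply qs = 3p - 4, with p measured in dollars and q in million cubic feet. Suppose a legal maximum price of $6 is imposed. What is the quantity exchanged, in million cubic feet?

14

Setting quantity demanded equal to quantity supplied, 38 - 3p = 3p - 4, gives p* = 7 and q* = 17.
Because the ceiling (6) lies below the market-clearing price, it is binding.
At p = 6: qd = 38 - 3·6 = 20 and qs = 3·6 - 4 = 14.
The quantity actually transacted is the short side, supply: 14.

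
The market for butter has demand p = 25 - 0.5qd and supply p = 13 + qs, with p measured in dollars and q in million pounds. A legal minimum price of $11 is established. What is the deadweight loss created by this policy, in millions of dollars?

0

Rearranging demand gives qd = 50 - 2p; rearranging supply gives qs = p - 13. Equilibrium: 50 - 2p = p - 13, so 63 = 3p and p* = 21, q* = 8.
The floor of 11 is below the equilibrium price 21, so it is not binding; the market clears at p* = 21, q* = 8.
Since the control does not bind, no trades are prevented and deadweight loss is zero.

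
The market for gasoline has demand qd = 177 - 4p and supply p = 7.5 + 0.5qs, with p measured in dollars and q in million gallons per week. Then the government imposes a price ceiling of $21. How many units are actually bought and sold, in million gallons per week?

27

Rearranging supply gives qs = 2p - 15. In a free market, 177 - 4p = 2p - 15 gives the equilibrium p* = 32, q* = 49.
Because the ceiling (21) lies below the market-clearing price, it is binding.
At p = 21: qd = 177 - 4·21 = 93 and qs = 2·21 - 15 = 27.
The quantity actually transacted is the short side, supply: 27.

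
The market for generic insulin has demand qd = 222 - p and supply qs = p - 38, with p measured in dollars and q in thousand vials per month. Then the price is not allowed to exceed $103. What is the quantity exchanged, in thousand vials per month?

65

In a free market, 222 - p = p - 38 gives the equilibrium p* = 130, q* = 92.
Because the ceiling (103) lies below the market-clearing price, it is binding.
At p = 103: qd = 222 - 103 = 119 and qs = 103 - 38 = 65.
The quantity actually transacted is the short side, supply: 65.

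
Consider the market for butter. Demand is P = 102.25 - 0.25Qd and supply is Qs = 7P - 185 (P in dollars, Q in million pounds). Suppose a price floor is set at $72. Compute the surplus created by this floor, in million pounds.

198

Rearranging demand gives Qd = 409 - 4P. Equilibrium: 409 - 4P = 7P - 185, so 594 = 11P and P* = 54, Q* = 193.
Because the floor (72) lies above the market-clearing price, it is binding.
At P = 72: Qd = 409 - 4·72 = 121 and Qs = 7·72 - 185 = 319.
Surplus = Qs - Qd = 319 - 121 = 198.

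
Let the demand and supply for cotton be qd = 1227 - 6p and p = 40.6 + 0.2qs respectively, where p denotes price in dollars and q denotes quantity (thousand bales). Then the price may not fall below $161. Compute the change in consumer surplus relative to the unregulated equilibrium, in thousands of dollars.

Rearranging supply gives qs = 5p - 203. Without the control the market clears where 1227 - 6p = 5p - 203, i.e. p* = 130 and q* = 447.
The floor of 161 is above the equilibrium price 130, so it binds.
At p = 161: qd = 1227 - 6·161 = 261 and qs = 5·161 - 203 = 602.
Consumer surplus without the control is ½ · (204.5 - 130) · 447 = 16650.75.
With the floor, consumers buy 261 units at 161, so CS = ½ · (204.5 - 161) · 261 = 5676.75.
Change in consumer surplus = 5676.75 - 16650.75 = -10974.

-10974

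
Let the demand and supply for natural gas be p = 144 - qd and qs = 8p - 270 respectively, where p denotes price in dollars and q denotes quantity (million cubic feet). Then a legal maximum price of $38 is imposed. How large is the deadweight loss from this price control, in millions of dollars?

2304

Rearranging demand gives qd = 144 - p. Without the control the market clears where 144 - p = 8p - 270, i.e. p* = 46 and q* = 98.
The ceiling of 38 is below the equilibrium price 46, so it binds.
At p = 38: qd = 144 - 38 = 106 and qs = 8·38 - 270 = 34.
Quantity traded falls to 34. At q = 34 the demand price is 144 - 34 = 110 and the supply price is (270 + 34)/8 = 38.
Deadweight loss = ½ · (110 - 38) · (98 - 34) = ½ · 72 · 64 = 2304.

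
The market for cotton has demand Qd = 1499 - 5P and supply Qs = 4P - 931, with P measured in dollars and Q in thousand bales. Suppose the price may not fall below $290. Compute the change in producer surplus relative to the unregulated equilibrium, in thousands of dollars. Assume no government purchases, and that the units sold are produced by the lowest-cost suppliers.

-270

Setting quantity demanded equal to quantity supplied, 1499 - 5P = 4P - 931, gives P* = 270 and Q* = 149.
Since 290 > 270, the floor is binding.
At P = 290: Qd = 1499 - 5·290 = 49 and Qs = 4·290 - 931 = 229.
Producer surplus without the control is ½ · (270 - 232.75) · 149 = 2775.125.
With the floor, 49 units are sold at 290. The supply price at Q = 49 is 245, so PS = ½ · [(290 - 232.75) + (290 - 245)] · 49 = 2505.125.
Change in producer surplus = 2505.125 - 2775.125 = -270.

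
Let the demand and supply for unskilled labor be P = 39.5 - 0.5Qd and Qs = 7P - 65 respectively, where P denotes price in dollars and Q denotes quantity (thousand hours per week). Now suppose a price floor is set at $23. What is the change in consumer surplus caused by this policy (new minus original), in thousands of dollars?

-280

Rearranging demand gives Qd = 79 - 2P. Setting quantity demanded equal to quantity supplied, 79 - 2P = 7P - 65, gives P* = 16 and Q* = 47.
Because the floor (23) lies above the market-clearing price, it is binding.
At P = 23: Qd = 79 - 2·23 = 33 and Qs = 7·23 - 65 = 96.
Consumer surplus without the control is ½ · (39.5 - 16) · 47 = 552.25.
With the floor, consumers buy 33 units at 23, so CS = ½ · (39.5 - 23) · 33 = 272.25.
Change in consumer surplus = 272.25 - 552.25 = -280.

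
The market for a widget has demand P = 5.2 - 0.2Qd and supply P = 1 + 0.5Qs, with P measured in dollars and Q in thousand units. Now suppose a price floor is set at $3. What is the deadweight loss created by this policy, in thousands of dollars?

0

Rearranging demand gives Qd = 26 - 5P; rearranging supply gives Qs = 2P - 2. Setting quantity demanded equal to quantity supplied, 26 - 5P = 2P - 2, gives P* = 4 and Q* = 6.
Since 3 is below P* = 4, the floor does not bind and the free-market outcome prevails.
Since the control does not bind, no trades are prevented and deadweight loss is zero.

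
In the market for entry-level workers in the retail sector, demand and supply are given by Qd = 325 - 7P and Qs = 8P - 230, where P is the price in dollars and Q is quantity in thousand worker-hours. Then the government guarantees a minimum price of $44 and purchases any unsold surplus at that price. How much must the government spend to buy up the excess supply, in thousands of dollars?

4620

Without the control the market clears where 325 - 7P = 8P - 230, i.e. P* = 37 and Q* = 66.
Because the floor (44) lies above the market-clearing price, it is binding.
At P = 44: Qd = 325 - 7·44 = 17 and Qs = 8·44 - 230 = 122.
Surplus = Qs - Qd = 105.
Government expenditure = surplus × support price = 105 × 44 = 4620.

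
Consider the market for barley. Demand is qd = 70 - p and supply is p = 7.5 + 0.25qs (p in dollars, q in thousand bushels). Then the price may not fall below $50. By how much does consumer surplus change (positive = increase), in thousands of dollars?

-1050

Rearranging supply gives qs = 4p - 30. Without the control the market clears where 70 - p = 4p - 30, i.e. p* = 20 and q* = 50.
Because the floor (50) lies above the market-clearing price, it is binding.
At p = 50: qd = 70 - 50 = 20 and qs = 4·50 - 30 = 170.
Consumer surplus without the control is ½ · (70 - 20) · 50 = 1250.
With the floor, consumers buy 20 units at 50, so CS = ½ · (70 - 50) · 20 = 200.
Change in consumer surplus = 200 - 1250 = -1050.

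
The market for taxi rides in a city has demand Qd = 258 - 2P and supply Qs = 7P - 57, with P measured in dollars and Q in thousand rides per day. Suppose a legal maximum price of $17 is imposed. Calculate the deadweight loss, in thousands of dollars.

Without the control the market clears where 258 - 2P = 7P - 57, i.e. P* = 35 and Q* = 188.
The ceiling of 17 is below the equilibrium price 35, so it binds.
At P = 17: Qd = 258 - 2·17 = 224 and Qs = 7·17 - 57 = 62.
Quantity traded falls to 62. At Q = 62 the demand price is (258 - 62)/2 = 98 and the supply price is (57 + 62)/7 = 17.
Deadweight loss = ½ · (98 - 17) · (188 - 62) = ½ · 81 · 126 = 5103.

5103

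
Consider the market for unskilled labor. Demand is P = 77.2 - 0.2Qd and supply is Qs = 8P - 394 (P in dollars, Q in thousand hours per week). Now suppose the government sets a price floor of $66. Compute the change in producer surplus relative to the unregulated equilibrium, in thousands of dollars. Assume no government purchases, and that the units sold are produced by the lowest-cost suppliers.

279.75

Rearranging demand gives Qd = 386 - 5P. Without the control the market clears where 386 - 5P = 8P - 394, i.e. P* = 60 and Q* = 86.
The floor of 66 is above the equilibrium price 60, so it binds.
At P = 66: Qd = 386 - 5·66 = 56 and Qs = 8·66 - 394 = 134.
Producer surplus without the control is ½ · (60 - 49.25) · 86 = 462.25.
With the floor, 56 units are sold at 66. The supply price at Q = 56 is 56.25, so PS = ½ · [(66 - 49.25) + (66 - 56.25)] · 56 = 742.
Change in producer surplus = 742 - 462.25 = 279.75.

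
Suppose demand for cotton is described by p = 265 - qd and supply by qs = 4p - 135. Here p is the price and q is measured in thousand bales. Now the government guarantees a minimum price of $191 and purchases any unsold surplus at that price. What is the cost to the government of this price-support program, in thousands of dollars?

106005

Rearranging demand gives qd = 265 - p. Without the control the market clears where 265 - p = 4p - 135, i.e. p* = 80 and q* = 185.
Since 191 > 80, the floor is binding.
At p = 191: qd = 265 - 191 = 74 and qs = 4·191 - 135 = 629.
Surplus = qs - qd = 555.
Government expenditure = surplus × support price = 555 × 191 = 106005.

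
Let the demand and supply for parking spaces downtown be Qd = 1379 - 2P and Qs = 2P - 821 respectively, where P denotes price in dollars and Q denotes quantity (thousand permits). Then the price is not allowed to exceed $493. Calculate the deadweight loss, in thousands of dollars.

Without the control the market clears where 1379 - 2P = 2P - 821, i.e. P* = 550 and Q* = 279.
Because the ceiling (493) lies below the market-clearing price, it is binding.
At P = 493: Qd = 1379 - 2·493 = 393 and Qs = 2·493 - 821 = 165.
Quantity traded falls to 165. At Q = 165 the demand price is (1379 - 165)/2 = 607 and the supply price is (821 + 165)/2 = 493.
Deadweight loss = ½ · (607 - 493) · (279 - 165) = ½ · 114 · 114 = 6498.

6498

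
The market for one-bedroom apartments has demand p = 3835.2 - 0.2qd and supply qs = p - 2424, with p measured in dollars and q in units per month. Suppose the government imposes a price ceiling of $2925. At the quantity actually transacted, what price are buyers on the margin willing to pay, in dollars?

Rearranging demand gives qd = 19176 - 5p. Setting quantity demanded equal to quantity supplied, 19176 - 5p = p - 2424, gives p* = 3600 and q* = 1176.
Because the ceiling (2925) lies below the market-clearing price, it is binding.
At p = 2925: qd = 19176 - 5·2925 = 4551 and qs = 2925 - 2424 = 501.
Only 501 units reach the market. On the demand curve, the marginal buyer's willingness to pay at q = 501 is (19176 - 501)/5 = 3735.

3735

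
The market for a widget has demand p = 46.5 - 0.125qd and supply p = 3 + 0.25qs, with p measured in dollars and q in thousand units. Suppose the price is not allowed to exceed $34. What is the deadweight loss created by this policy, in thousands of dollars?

Rearranging demand gives qd = 372 - 8p; rearranging supply gives qs = 4p - 12. Without the control the market clears where 372 - 8p = 4p - 12, i.e. p* = 32 and q* = 116.
The ceiling of 34 is above the equilibrium price 32, so it is not binding; the market clears at p* = 32, q* = 116.
Since the control does not bind, no trades are prevented and deadweight loss is zero.

0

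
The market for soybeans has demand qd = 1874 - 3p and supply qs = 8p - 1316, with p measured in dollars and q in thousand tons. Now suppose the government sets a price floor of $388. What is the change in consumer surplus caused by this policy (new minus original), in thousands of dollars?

-83986

Without the control the market clears where 1874 - 3p = 8p - 1316, i.e. p* = 290 and q* = 1004.
The floor of 388 is above the equilibrium price 290, so it binds.
At p = 388: qd = 1874 - 3·388 = 710 and qs = 8·388 - 1316 = 1788.
Consumer surplus without the control is ½ · (1874/3 - 290) · 1004 = 504008/3.
With the floor, consumers buy 710 units at 388, so CS = ½ · (1874/3 - 388) · 710 = 252050/3.
Change in consumer surplus = 252050/3 - 504008/3 = -83986.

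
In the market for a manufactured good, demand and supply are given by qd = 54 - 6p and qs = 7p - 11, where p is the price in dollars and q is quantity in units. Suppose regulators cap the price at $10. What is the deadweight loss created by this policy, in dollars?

Setting quantity demanded equal to quantity supplied, 54 - 6p = 7p - 11, gives p* = 5 and q* = 24.
The ceiling of 10 is above the equilibrium price 5, so it is not binding; the market clears at p* = 5, q* = 24.
Since the control does not bind, no trades are prevented and deadweight loss is zero.

0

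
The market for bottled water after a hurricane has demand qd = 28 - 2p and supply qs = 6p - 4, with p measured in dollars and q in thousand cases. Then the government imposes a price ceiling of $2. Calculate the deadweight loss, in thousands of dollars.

Equilibrium: 28 - 2p = 6p - 4, so 32 = 8p and p* = 4, q* = 20.
Since 2 < 4, the ceiling is binding.
At p = 2: qd = 28 - 2·2 = 24 and qs = 6·2 - 4 = 8.
Quantity traded falls to 8. At q = 8 the demand price is (28 - 8)/2 = 10 and the supply price is (4 + 8)/6 = 2.
Deadweight loss = ½ · (10 - 2) · (20 - 8) = ½ · 8 · 12 = 48.

48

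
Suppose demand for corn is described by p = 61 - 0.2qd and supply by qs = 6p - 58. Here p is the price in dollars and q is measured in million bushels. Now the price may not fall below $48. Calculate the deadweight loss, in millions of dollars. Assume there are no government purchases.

1031.25

Rearranging demand gives qd = 305 - 5p. Equilibrium: 305 - 5p = 6p - 58, so 363 = 11p and p* = 33, q* = 140.
Since 48 > 33, the floor is binding.
At p = 48: qd = 305 - 5·48 = 65 and qs = 6·48 - 58 = 230.
Quantity traded falls to 65. At q = 65 the demand price is (305 - 65)/5 = 48 and the supply price is (58 + 65)/6 = 20.5.
Deadweight loss = ½ · (48 - 20.5) · (140 - 65) = ½ · 27.5 · 75 = 1031.25.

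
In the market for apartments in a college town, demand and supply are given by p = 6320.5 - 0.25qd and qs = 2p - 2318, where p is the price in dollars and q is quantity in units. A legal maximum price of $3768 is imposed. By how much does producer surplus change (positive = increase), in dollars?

-5033600

Rearranging demand gives qd = 25282 - 4p. Setting quantity demanded equal to quantity supplied, 25282 - 4p = 2p - 2318, gives p* = 4600 and q* = 6882.
Since 3768 < 4600, the ceiling is binding.
At p = 3768: qd = 25282 - 4·3768 = 10210 and qs = 2·3768 - 2318 = 5218.
Producer surplus without the control is ½ · (4600 - 1159) · 6882 = 11840481.
With the ceiling, producers sell 5218 units at 3768, so PS = ½ · (3768 - 1159) · 5218 = 6806881.
Change in producer surplus = 6806881 - 11840481 = -5033600.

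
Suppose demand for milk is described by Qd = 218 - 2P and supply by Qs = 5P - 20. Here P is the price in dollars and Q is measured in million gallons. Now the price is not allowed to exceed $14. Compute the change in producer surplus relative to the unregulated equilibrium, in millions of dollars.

Setting quantity demanded equal to quantity supplied, 218 - 2P = 5P - 20, gives P* = 34 and Q* = 150.
The ceiling of 14 is below the equilibrium price 34, so it binds.
At P = 14: Qd = 218 - 2·14 = 190 and Qs = 5·14 - 20 = 50.
Producer surplus without the control is ½ · (34 - 4) · 150 = 2250.
With the ceiling, producers sell 50 units at 14, so PS = ½ · (14 - 4) · 50 = 250.
Change in producer surplus = 250 - 2250 = -2000.

-2000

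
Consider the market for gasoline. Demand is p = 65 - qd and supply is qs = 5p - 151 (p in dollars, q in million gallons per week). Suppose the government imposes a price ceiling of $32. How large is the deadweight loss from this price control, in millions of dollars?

Rearranging demand gives qd = 65 - p. Without the control the market clears where 65 - p = 5p - 151, i.e. p* = 36 and q* = 29.
The ceiling of 32 is below the equilibrium price 36, so it binds.
At p = 32: qd = 65 - 32 = 33 and qs = 5·32 - 151 = 9.
Quantity traded falls to 9. At q = 9 the demand price is 65 - 9 = 56 and the supply price is (151 + 9)/5 = 32.
Deadweight loss = ½ · (56 - 32) · (29 - 9) = ½ · 24 · 20 = 240.

240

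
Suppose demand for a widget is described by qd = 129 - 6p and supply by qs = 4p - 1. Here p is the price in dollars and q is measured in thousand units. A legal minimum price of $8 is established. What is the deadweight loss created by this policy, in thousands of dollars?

Setting quantity demanded equal to quantity supplied, 129 - 6p = 4p - 1, gives p* = 13 and q* = 51.
Since 8 is below p* = 13, the floor does not bind and the free-market outcome prevails.
Since the control does not bind, no trades are prevented and deadweight loss is zero.

0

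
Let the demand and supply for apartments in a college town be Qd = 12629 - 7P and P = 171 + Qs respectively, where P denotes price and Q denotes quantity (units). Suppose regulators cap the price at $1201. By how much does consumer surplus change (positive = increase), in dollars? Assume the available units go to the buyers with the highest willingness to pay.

399598.5

Rearranging supply gives Qs = P - 171. Equilibrium: 12629 - 7P = P - 171, so 12800 = 8P and P* = 1600, Q* = 1429.
The ceiling of 1201 is below the equilibrium price 1600, so it binds.
At P = 1201: Qd = 12629 - 7·1201 = 4222 and Qs = 1201 - 171 = 1030.
Consumer surplus without the control is ½ · (12629/7 - 1600) · 1429 = 2042041/14.
With the ceiling, 1030 units are sold at 1201 (assume they go to the highest-value buyers). The demand price at Q = 1030 is 1657, so CS = ½ · [(12629/7 - 1201) + (1657 - 1201)] · 1030 = 3818210/7.
Change in consumer surplus = 3818210/7 - 2042041/14 = 399598.5.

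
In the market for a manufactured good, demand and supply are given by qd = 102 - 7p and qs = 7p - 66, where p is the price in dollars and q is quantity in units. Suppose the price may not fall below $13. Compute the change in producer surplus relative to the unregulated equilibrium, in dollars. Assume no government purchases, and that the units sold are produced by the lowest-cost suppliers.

7.5

In a free market, 102 - 7p = 7p - 66 gives the equilibrium p* = 12, q* = 18.
Because the floor (13) lies above the market-clearing price, it is binding.
At p = 13: qd = 102 - 7·13 = 11 and qs = 7·13 - 66 = 25.
Producer surplus without the control is ½ · (12 - 66/7) · 18 = 162/7.
With the floor, 11 units are sold at 13. The supply price at q = 11 is 11, so PS = ½ · [(13 - 66/7) + (13 - 11)] · 11 = 429/14.
Change in producer surplus = 429/14 - 162/7 = 7.5.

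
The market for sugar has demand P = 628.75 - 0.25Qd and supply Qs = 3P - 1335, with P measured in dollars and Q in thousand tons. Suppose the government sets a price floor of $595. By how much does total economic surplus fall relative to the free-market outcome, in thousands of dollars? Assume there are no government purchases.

9450

Rearranging demand gives Qd = 2515 - 4P. In a free market, 2515 - 4P = 3P - 1335 gives the equilibrium P* = 550, Q* = 315.
The floor of 595 is above the equilibrium price 550, so it binds.
At P = 595: Qd = 2515 - 4·595 = 135 and Qs = 3·595 - 1335 = 450.
Quantity traded falls to 135. At Q = 135 the demand price is (2515 - 135)/4 = 595 and the supply price is (1335 + 135)/3 = 490.
Deadweight loss = ½ · (595 - 490) · (315 - 135) = ½ · 105 · 180 = 9450.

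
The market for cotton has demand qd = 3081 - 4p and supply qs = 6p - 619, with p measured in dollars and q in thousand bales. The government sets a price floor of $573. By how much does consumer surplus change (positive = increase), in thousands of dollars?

In a free market, 3081 - 4p = 6p - 619 gives the equilibrium p* = 370, q* = 1601.
Since 573 > 370, the floor is binding.
At p = 573: qd = 3081 - 4·573 = 789 and qs = 6·573 - 619 = 2819.
Consumer surplus without the control is ½ · (770.25 - 370) · 1601 = 320400.125.
With the floor, consumers buy 789 units at 573, so CS = ½ · (770.25 - 573) · 789 = 77815.125.
Change in consumer surplus = 77815.125 - 320400.125 = -242585.

-242585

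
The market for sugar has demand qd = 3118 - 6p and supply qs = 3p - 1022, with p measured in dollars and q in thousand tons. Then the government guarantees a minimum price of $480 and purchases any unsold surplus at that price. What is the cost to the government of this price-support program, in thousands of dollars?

86400

Setting quantity demanded equal to quantity supplied, 3118 - 6p = 3p - 1022, gives p* = 460 and q* = 358.
The floor of 480 is above the equilibrium price 460, so it binds.
At p = 480: qd = 3118 - 6·480 = 238 and qs = 3·480 - 1022 = 418.
Surplus = qs - qd = 180.
Government expenditure = surplus × support price = 180 × 480 = 86400.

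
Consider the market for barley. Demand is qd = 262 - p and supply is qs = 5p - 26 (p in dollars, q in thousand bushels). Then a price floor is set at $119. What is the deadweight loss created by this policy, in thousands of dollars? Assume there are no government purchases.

3024.6

In a free market, 262 - p = 5p - 26 gives the equilibrium p* = 48, q* = 214.
Since 119 > 48, the floor is binding.
At p = 119: qd = 262 - 119 = 143 and qs = 5·119 - 26 = 569.
Quantity traded falls to 143. At q = 143 the demand price is 262 - 143 = 119 and the supply price is (26 + 143)/5 = 33.8.
Deadweight loss = ½ · (119 - 33.8) · (214 - 143) = ½ · 85.2 · 71 = 3024.6.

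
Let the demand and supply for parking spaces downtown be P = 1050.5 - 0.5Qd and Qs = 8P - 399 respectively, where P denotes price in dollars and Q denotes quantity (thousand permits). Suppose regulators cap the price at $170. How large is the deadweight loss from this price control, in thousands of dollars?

128000

Rearranging demand gives Qd = 2101 - 2P. In a free market, 2101 - 2P = 8P - 399 gives the equilibrium P* = 250, Q* = 1601.
Because the ceiling (170) lies below the market-clearing price, it is binding.
At P = 170: Qd = 2101 - 2·170 = 1761 and Qs = 8·170 - 399 = 961.
Quantity traded falls to 961. At Q = 961 the demand price is (2101 - 961)/2 = 570 and the supply price is (399 + 961)/8 = 170.
Deadweight loss = ½ · (570 - 170) · (1601 - 961) = ½ · 400 · 640 = 128000.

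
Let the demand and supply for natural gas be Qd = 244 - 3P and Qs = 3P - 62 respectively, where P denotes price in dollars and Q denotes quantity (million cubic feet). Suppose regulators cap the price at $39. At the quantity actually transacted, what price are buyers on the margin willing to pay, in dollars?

Setting quantity demanded equal to quantity supplied, 244 - 3P = 3P - 62, gives P* = 51 and Q* = 91.
Because the ceiling (39) lies below the market-clearing price, it is binding.
At P = 39: Qd = 244 - 3·39 = 127 and Qs = 3·39 - 62 = 55.
Only 55 units reach the market. On the demand curve, the marginal buyer's willingness to pay at Q = 55 is (244 - 55)/3 = 63.

63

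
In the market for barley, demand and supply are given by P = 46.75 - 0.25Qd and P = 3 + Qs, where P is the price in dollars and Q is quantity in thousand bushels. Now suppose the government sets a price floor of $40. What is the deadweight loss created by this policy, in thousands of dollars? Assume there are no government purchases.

Rearranging demand gives Qd = 187 - 4P; rearranging supply gives Qs = P - 3. In a free market, 187 - 4P = P - 3 gives the equilibrium P* = 38, Q* = 35.
Since 40 > 38, the floor is binding.
At P = 40: Qd = 187 - 4·40 = 27 and Qs = 40 - 3 = 37.
Quantity traded falls to 27. At Q = 27 the demand price is (187 - 27)/4 = 40 and the supply price is 3 + 27 = 30.
Deadweight loss = ½ · (40 - 30) · (35 - 27) = ½ · 10 · 8 = 40.

40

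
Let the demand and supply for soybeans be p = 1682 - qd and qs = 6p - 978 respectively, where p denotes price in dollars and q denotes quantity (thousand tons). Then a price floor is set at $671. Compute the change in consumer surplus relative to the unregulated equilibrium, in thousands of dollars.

Rearranging demand gives qd = 1682 - p. Equilibrium: 1682 - p = 6p - 978, so 2660 = 7p and p* = 380, q* = 1302.
Because the floor (671) lies above the market-clearing price, it is binding.
At p = 671: qd = 1682 - 671 = 1011 and qs = 6·671 - 978 = 3048.
Consumer surplus without the control is ½ · (1682 - 380) · 1302 = 847602.
With the floor, consumers buy 1011 units at 671, so CS = ½ · (1682 - 671) · 1011 = 511060.5.
Change in consumer surplus = 511060.5 - 847602 = -336541.5.

-336541.5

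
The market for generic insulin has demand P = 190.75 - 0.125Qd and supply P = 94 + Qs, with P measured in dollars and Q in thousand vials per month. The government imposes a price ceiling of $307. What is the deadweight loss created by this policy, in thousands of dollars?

Rearranging demand gives Qd = 1526 - 8P; rearranging supply gives Qs = P - 94. In a free market, 1526 - 8P = P - 94 gives the equilibrium P* = 180, Q* = 86.
The ceiling of 307 is above the equilibrium price 180, so it is not binding; the market clears at P* = 180, Q* = 86.
Since the control does not bind, no trades are prevented and deadweight loss is zero.

0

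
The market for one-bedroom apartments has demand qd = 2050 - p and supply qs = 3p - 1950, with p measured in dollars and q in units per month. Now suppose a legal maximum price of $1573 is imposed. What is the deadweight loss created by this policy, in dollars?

Without the control the market clears where 2050 - p = 3p - 1950, i.e. p* = 1000 and q* = 1050.
Since 1573 is above p* = 1000, the ceiling does not bind and the free-market outcome prevails.
Since the control does not bind, no trades are prevented and deadweight loss is zero.

0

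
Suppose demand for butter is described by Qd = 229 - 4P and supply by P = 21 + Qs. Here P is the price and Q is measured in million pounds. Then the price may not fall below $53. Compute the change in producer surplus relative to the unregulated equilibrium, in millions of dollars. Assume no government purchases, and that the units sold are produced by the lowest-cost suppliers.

-21

Rearranging supply gives Qs = P - 21. Equilibrium: 229 - 4P = P - 21, so 250 = 5P and P* = 50, Q* = 29.
Since 53 > 50, the floor is binding.
At P = 53: Qd = 229 - 4·53 = 17 and Qs = 53 - 21 = 32.
Producer surplus without the control is ½ · (50 - 21) · 29 = 420.5.
With the floor, 17 units are sold at 53. The supply price at Q = 17 is 38, so PS = ½ · [(53 - 21) + (53 - 38)] · 17 = 399.5.
Change in producer surplus = 399.5 - 420.5 = -21.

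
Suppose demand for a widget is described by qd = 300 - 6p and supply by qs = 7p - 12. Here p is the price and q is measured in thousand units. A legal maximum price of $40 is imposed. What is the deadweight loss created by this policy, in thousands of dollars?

0

In a free market, 300 - 6p = 7p - 12 gives the equilibrium p* = 24, q* = 156.
Since 40 is above p* = 24, the ceiling does not bind and the free-market outcome prevails.
Since the control does not bind, no trades are prevented and deadweight loss is zero.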